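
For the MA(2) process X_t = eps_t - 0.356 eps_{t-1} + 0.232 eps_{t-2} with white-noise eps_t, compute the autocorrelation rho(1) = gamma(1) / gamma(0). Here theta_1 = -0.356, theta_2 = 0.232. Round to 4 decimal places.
\rho(1) = -0.3715

For an MA(q) process with theta_0 = 1, the autocovariance is
  gamma(k) = sigma^2 * sum_{i=0..q-k} theta_i * theta_{i+k},
and rho(k) = gamma(k) / gamma(0). Sigma^2 cancels.
  numerator   = (1)*(-0.356) + (-0.356)*(0.232) = -0.438592.
  denominator = (1)^2 + (-0.356)^2 + (0.232)^2 = 1.18056.
  rho(1) = -0.438592 / 1.18056 = -0.3715.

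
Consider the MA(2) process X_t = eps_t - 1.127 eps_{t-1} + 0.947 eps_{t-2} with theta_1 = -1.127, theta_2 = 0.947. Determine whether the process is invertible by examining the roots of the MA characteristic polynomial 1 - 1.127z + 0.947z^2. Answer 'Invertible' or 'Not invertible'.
\text{Invertible}

The MA(q) characteristic polynomial is P(z) = 1 - 1.127z + 0.947z^2.
Invertibility requires all roots to lie outside the unit circle, i.e. |z| > 1 for every root.
Set 1 + (-1.127) z + (0.947) z^2 = 0, i.e. a z^2 + b z + c = 0 with a = 0.947, b = -1.127, c = 1.
Discriminant D = b^2 - 4ac = (-1.127)^2 - 4*(0.947)*1 = 1.270129 - (3.788) = -2.517871.
D < 0, so the roots are the complex-conjugate pair z = (-b +/- i sqrt(-D)) / (2a) = 0.595 +/- 0.8378i.
For a conjugate pair |z|^2 = z * conj(z) = (product of roots) = c/a = 1/(0.947) = 1.055966, so |z| = sqrt(1.055966) = 1.0276 for both roots.
Moduli of all roots: 1.0276, 1.0276.
All moduli strictly greater than 1? Yes.
Verdict: Invertible.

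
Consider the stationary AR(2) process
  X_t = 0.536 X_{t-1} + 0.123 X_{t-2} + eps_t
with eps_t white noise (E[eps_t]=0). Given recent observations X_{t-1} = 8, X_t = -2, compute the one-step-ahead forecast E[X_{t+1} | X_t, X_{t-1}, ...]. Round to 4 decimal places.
E[X_{t+1} \mid \mathcal F_t] = -0.0880

For an AR(p) model X_t = c + sum_i phi_i X_{t-i} + eps_t, the
one-step-ahead conditional mean is
  E[X_{t+1} | X_t, ...] = c + sum_i phi_i X_{t+1-i}.
Substitute known values:
  E[X_{t+1} | ...] = (0.536) * (-2) + (0.123) * (8)
                   = -0.0880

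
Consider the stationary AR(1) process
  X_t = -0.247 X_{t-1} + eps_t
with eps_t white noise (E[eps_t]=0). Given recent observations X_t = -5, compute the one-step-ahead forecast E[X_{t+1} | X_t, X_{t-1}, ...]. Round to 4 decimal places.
E[X_{t+1} \mid \mathcal F_t] = 1.2350

For an AR(p) model X_t = c + sum_i phi_i X_{t-i} + eps_t, the
one-step-ahead conditional mean is
  E[X_{t+1} | X_t, ...] = c + sum_i phi_i X_{t+1-i}.
Substitute known values:
  E[X_{t+1} | ...] = (-0.247) * (-5)
                   = 1.2350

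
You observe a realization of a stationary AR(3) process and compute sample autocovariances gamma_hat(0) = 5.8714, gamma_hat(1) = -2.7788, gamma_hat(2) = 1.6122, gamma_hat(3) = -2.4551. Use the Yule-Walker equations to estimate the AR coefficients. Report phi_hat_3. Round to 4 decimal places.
\hat\phi_{3} = -0.3440

The Yule-Walker equations for an AR(p) process read, in matrix form,
  Gamma_p phi = r_p,   with   (Gamma_p)_{ij} = gamma(|i - j|),
                       (r_p)_i = gamma(i),   i,j = 1..p.
Substitute the sample gammas (Toeplitz matrix and right-hand side of size 3):
  Gamma_p = [[5.8714, -2.7788, 1.6122], [-2.7788, 5.8714, -2.7788], [1.6122, -2.7788, 5.8714]]
  r_p     = [-2.7788, 1.6122, -2.4551]
Written out (R1..R3):
  (R1) 5.8714 phi_1 - 2.7788 phi_2 + 1.6122 phi_3 = -2.7788
  (R2) -2.7788 phi_1 + 5.8714 phi_2 - 2.7788 phi_3 = 1.6122
  (R3) 1.6122 phi_1 - 2.7788 phi_2 + 5.8714 phi_3 = -2.4551
Gaussian elimination:
  R2 <- R2 - (-2.7788/5.8714) R1 = R2 - (-0.473277) R1:  4.556257 phi_2 - 2.015782 phi_3 = 0.297057
  R3 <- R3 - (1.6122/5.8714) R1 = R3 - (0.274585) R1:  -2.015782 phi_2 + 5.428714 phi_3 = -1.692082
  R3 <- R3 - (-2.015782/4.556257) R2 = R3 - (-0.442421) R2:  4.53689 phi_3 = -1.560658
Back-substitution:
  phi_hat_3 = -1.560658 / 4.53689 = -0.343993
  phi_hat_2 = (0.297057 - (-2.015782)(-0.343993)) / 4.556257 = -0.086992
  phi_hat_1 = (-2.7788 - (-2.7788)(-0.086992) - (1.6122)(-0.343993)) / 5.8714 = -0.419993
So phi_hat = [-0.4200, -0.0870, -0.3440].
Therefore phi_hat_3 = -0.3440.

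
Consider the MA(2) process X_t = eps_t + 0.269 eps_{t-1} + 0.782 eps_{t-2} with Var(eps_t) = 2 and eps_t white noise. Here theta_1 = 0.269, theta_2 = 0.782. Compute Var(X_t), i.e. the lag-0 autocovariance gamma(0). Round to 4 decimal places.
\gamma(0) = 3.3678

For an MA(q) process X_t = eps_t + sum_i theta_i eps_{t-i} with
Var(eps_t) = sigma^2, the variance is
  gamma(0) = sigma^2 * (1 + sum_i theta_i^2).
  sum_i theta_i^2 = (0.269)^2 + (0.782)^2 = 0.072361 + 0.611524 = 0.683885.
  gamma(0) = 2 * (1 + 0.683885) = 2 * 1.683885 = 3.36777, which rounds to 3.3678.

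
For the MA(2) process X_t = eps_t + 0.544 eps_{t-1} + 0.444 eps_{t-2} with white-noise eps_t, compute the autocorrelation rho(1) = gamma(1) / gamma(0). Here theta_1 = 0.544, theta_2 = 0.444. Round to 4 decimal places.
\rho(1) = 0.5261

For an MA(q) process with theta_0 = 1, the autocovariance is
  gamma(k) = sigma^2 * sum_{i=0..q-k} theta_i * theta_{i+k},
and rho(k) = gamma(k) / gamma(0). Sigma^2 cancels.
  numerator   = (1)*(0.544) + (0.544)*(0.444) = 0.785536.
  denominator = (1)^2 + (0.544)^2 + (0.444)^2 = 1.493072.
  rho(1) = 0.785536 / 1.493072 = 0.5261.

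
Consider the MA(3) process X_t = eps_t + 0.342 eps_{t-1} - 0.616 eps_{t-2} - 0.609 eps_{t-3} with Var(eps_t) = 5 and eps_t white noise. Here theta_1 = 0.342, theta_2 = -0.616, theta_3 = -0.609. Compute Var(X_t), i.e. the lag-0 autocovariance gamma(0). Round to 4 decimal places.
\gamma(0) = 9.3365

For an MA(q) process X_t = eps_t + sum_i theta_i eps_{t-i} with
Var(eps_t) = sigma^2, the variance is
  gamma(0) = sigma^2 * (1 + sum_i theta_i^2).
  sum_i theta_i^2 = (0.342)^2 + (-0.616)^2 + (-0.609)^2 = 0.116964 + 0.379456 + 0.370881 = 0.867301.
  gamma(0) = 5 * (1 + 0.867301) = 5 * 1.867301 = 9.336505, which rounds to 9.3365.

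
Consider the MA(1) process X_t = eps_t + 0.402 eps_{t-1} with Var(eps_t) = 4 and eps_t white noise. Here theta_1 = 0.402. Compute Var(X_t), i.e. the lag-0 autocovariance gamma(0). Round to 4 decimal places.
\gamma(0) = 4.6464

For an MA(q) process X_t = eps_t + sum_i theta_i eps_{t-i} with
Var(eps_t) = sigma^2, the variance is
  gamma(0) = sigma^2 * (1 + sum_i theta_i^2).
  sum_i theta_i^2 = (0.402)^2 = 0.161604.
  gamma(0) = 4 * (1 + 0.161604) = 4 * 1.161604 = 4.646416, which rounds to 4.6464.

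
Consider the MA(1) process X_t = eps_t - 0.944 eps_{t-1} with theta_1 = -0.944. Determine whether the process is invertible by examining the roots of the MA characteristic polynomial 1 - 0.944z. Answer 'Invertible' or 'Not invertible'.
\text{Invertible}

The MA(q) characteristic polynomial is P(z) = 1 - 0.944z.
Invertibility requires all roots to lie outside the unit circle, i.e. |z| > 1 for every root.
This is linear in z: 1 + (-0.944) z = 0  =>  z = -1/(-0.944) = 1.059322,  |z| = 1.059322.
Moduli of all roots: 1.0593.
All moduli strictly greater than 1? Yes.
Verdict: Invertible.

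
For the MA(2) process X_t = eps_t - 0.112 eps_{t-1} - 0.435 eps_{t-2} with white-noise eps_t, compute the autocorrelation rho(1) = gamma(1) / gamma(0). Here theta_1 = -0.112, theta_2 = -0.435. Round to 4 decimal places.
\rho(1) = -0.0527

For an MA(q) process with theta_0 = 1, the autocovariance is
  gamma(k) = sigma^2 * sum_{i=0..q-k} theta_i * theta_{i+k},
and rho(k) = gamma(k) / gamma(0). Sigma^2 cancels.
  numerator   = (1)*(-0.112) + (-0.112)*(-0.435) = -0.06328.
  denominator = (1)^2 + (-0.112)^2 + (-0.435)^2 = 1.201769.
  rho(1) = -0.06328 / 1.201769 = -0.0527.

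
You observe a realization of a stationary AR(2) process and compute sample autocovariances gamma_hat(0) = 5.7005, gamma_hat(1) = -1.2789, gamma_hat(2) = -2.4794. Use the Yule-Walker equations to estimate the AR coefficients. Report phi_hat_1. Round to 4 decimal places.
\hat\phi_{1} = -0.3390

The Yule-Walker equations for an AR(p) process read, in matrix form,
  Gamma_p phi = r_p,   with   (Gamma_p)_{ij} = gamma(|i - j|),
                       (r_p)_i = gamma(i),   i,j = 1..p.
Substitute the sample gammas (Toeplitz matrix and right-hand side of size 2):
  Gamma_p = [[5.7005, -1.2789], [-1.2789, 5.7005]]
  r_p     = [-1.2789, -2.4794]
Written out:
  5.7005 phi_1 - 1.2789 phi_2 = -1.2789
  -1.2789 phi_1 + 5.7005 phi_2 = -2.4794
Solve by Cramer's rule:
  det = gamma(0)^2 - gamma(1)^2 = (5.7005)^2 - (-1.2789)^2 = 32.49570025 - 1.63558521 = 30.86011504
  phi_hat_1 = [gamma(1) gamma(0) - gamma(1) gamma(2)] / det = [(-1.2789)(5.7005) - (-1.2789)(-2.4794)] / 30.86011504 = -10.46127411 / 30.86011504 = -0.339
  phi_hat_2 = [gamma(0) gamma(2) - gamma(1)^2] / det = [(5.7005)(-2.4794) - (-1.2789)^2] / 30.86011504 = -15.76940491 / 30.86011504 = -0.511
So phi_hat = [-0.3390, -0.5110].
Therefore phi_hat_1 = -0.3390.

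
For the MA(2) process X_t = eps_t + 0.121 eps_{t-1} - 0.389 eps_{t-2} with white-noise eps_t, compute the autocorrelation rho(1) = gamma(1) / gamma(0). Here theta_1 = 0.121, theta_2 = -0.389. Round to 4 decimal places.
\rho(1) = 0.0634

For an MA(q) process with theta_0 = 1, the autocovariance is
  gamma(k) = sigma^2 * sum_{i=0..q-k} theta_i * theta_{i+k},
and rho(k) = gamma(k) / gamma(0). Sigma^2 cancels.
  numerator   = (1)*(0.121) + (0.121)*(-0.389) = 0.073931.
  denominator = (1)^2 + (0.121)^2 + (-0.389)^2 = 1.165962.
  rho(1) = 0.073931 / 1.165962 = 0.0634.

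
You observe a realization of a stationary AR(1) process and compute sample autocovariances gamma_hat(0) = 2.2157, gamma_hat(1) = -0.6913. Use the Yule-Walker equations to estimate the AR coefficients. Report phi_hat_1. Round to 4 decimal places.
\hat\phi_{1} = -0.3120

The Yule-Walker equations for an AR(p) process read, in matrix form,
  Gamma_p phi = r_p,   with   (Gamma_p)_{ij} = gamma(|i - j|),
                       (r_p)_i = gamma(i),   i,j = 1..p.
Substitute the sample gammas (Toeplitz matrix and right-hand side of size 1):
  Gamma_p = [[2.2157]]
  r_p     = [-0.6913]
With p = 1 this is the single equation gamma(0) phi_1 = gamma(1):
  phi_hat_1 = gamma(1) / gamma(0) = -0.6913 / 2.2157 = -0.3120.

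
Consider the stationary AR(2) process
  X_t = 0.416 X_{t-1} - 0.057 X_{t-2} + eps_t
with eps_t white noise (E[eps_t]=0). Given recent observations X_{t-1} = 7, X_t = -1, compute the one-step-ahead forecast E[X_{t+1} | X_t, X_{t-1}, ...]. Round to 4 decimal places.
E[X_{t+1} \mid \mathcal F_t] = -0.8150

For an AR(p) model X_t = c + sum_i phi_i X_{t-i} + eps_t, the
one-step-ahead conditional mean is
  E[X_{t+1} | X_t, ...] = c + sum_i phi_i X_{t+1-i}.
Substitute known values:
  E[X_{t+1} | ...] = (0.416) * (-1) + (-0.057) * (7)
                   = -0.8150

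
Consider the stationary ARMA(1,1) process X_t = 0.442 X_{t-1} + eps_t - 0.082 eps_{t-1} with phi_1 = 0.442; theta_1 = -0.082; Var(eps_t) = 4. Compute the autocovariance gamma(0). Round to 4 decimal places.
\gamma(0) = 4.6443

Multiply the model equation by X_{t-k} and take expectations. With theta_0 = psi_0 = 1 and psi_j the MA(infinity) weights, this gives
  gamma(k) - sum_i phi_i gamma(k-i) = c_k,
  c_k = sigma^2 * sum_{j=k..q} theta_j psi_{j-k}   (c_k = 0 for k > q),
using gamma(-m) = gamma(m).
psi-weights needed (psi_j = theta_j + sum_i phi_i psi_{j-i}):
  psi_1 = theta_1 + phi_1 = -0.082 + (0.442) = 0.36
Right-hand sides:
  c_0 = sigma^2 (1 + theta_1 psi_1) = 4 * (1 + (-0.082)(0.36)) = 4 * 0.97048 = 3.88192
  c_1 = sigma^2 theta_1 = 4 * (-0.082) = -0.328
  c_2 = 0
Equations for k = 0 and k = 1 (AR order 1):
  gamma(0) = phi_1 gamma(1) + c_0
  gamma(1) = phi_1 gamma(0) + c_1
Substituting the second into the first: gamma(0) (1 - phi_1^2) = c_0 + phi_1 c_1, so
  gamma(0) = (c_0 + phi_1 c_1) / (1 - phi_1^2) = (3.88192 + (0.442)(-0.328)) / (1 - (0.442)^2) = 3.736944 / 0.804636 = 4.644266.
Therefore gamma(0) = 4.6443 (to 4 decimal places).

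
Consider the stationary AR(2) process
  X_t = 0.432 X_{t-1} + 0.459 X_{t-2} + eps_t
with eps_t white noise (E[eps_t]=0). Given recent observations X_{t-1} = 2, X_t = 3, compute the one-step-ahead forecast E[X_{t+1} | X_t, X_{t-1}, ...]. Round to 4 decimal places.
E[X_{t+1} \mid \mathcal F_t] = 2.2140

For an AR(p) model X_t = c + sum_i phi_i X_{t-i} + eps_t, the
one-step-ahead conditional mean is
  E[X_{t+1} | X_t, ...] = c + sum_i phi_i X_{t+1-i}.
Substitute known values:
  E[X_{t+1} | ...] = (0.432) * (3) + (0.459) * (2)
                   = 2.2140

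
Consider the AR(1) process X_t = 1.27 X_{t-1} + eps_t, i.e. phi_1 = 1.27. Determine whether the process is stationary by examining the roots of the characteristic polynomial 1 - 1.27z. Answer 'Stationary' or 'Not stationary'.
\text{Not stationary}

The AR(p) characteristic polynomial is P(z) = 1 - 1.27z.
Stationarity requires all roots to lie outside the unit circle, i.e. |z| > 1 for every root.
This is linear in z: 1 + (-1.27) z = 0  =>  z = -1/(-1.27) = 0.787402,  |z| = 0.787402.
Moduli of all roots: 0.7874.
All moduli strictly greater than 1? No.
Verdict: Not stationary.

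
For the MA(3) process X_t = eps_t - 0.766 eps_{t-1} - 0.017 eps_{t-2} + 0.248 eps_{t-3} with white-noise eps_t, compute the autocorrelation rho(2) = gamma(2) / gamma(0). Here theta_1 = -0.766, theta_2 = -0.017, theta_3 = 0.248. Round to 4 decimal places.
\rho(2) = -0.1255

For an MA(q) process with theta_0 = 1, the autocovariance is
  gamma(k) = sigma^2 * sum_{i=0..q-k} theta_i * theta_{i+k},
and rho(k) = gamma(k) / gamma(0). Sigma^2 cancels.
  numerator   = (1)*(-0.017) + (-0.766)*(0.248) = -0.206968.
  denominator = (1)^2 + (-0.766)^2 + (-0.017)^2 + (0.248)^2 = 1.648549.
  rho(2) = -0.206968 / 1.648549 = -0.1255.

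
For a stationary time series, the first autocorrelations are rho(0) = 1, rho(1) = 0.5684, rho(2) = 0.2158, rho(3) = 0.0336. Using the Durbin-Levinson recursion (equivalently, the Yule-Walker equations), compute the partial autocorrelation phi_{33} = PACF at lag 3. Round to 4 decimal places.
\phi_{33} = -0.0279

The PACF at lag k is phi_{kk}, the last component of the solution
to the Yule-Walker system G_k phi = r_k where
  (G_k)_{ij} = rho(|i - j|), (r_k)_i = rho(i), i,j = 1..k.
Equivalently, Durbin-Levinson gives phi_{kk} iteratively:
  phi_{11} = rho(1)
  phi_{kk} = [rho(k) - sum_{j=1..k-1} phi_{k-1,j} rho(k-j)]
            / [1 - sum_{j=1..k-1} phi_{k-1,j} rho(j)],
  phi_{k,j} = phi_{k-1,j} - phi_{kk} phi_{k-1,k-j},  j = 1..k-1.
Step k = 1:
  phi_11 = rho(1) = 0.5684.
Step k = 2:
  phi_22 = [rho(2) - phi_11 rho(1)] / [1 - phi_11 rho(1)] = [0.2158 - (0.5684)(0.5684)] / [1 - (0.5684)(0.5684)]
         = -0.10727856 / 0.67692144 = -0.15848.
  Update: phi_21 = phi_11 - phi_22 phi_11 = 0.5684 - (-0.15848)(0.5684) = 0.65848.
Step k = 3:
  phi_33 = [rho(3) - phi_21 rho(2) - phi_22 rho(1)] / [1 - phi_21 rho(1) - phi_22 rho(2)]
    numerator   = 0.0336 - (0.65848)(0.2158) - (-0.15848)(0.5684) = -0.01841993
    denominator = 1 - (0.65848)(0.5684) - (-0.15848)(0.2158) = 0.65991993
  phi_33 = -0.01841993 / 0.65991993 = -0.0279.
Therefore phi_{33} = -0.0279.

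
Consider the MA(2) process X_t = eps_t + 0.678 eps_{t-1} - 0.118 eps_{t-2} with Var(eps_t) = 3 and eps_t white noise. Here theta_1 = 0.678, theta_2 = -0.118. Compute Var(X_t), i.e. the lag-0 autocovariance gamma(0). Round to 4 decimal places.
\gamma(0) = 4.4208

For an MA(q) process X_t = eps_t + sum_i theta_i eps_{t-i} with
Var(eps_t) = sigma^2, the variance is
  gamma(0) = sigma^2 * (1 + sum_i theta_i^2).
  sum_i theta_i^2 = (0.678)^2 + (-0.118)^2 = 0.459684 + 0.013924 = 0.473608.
  gamma(0) = 3 * (1 + 0.473608) = 3 * 1.473608 = 4.420824, which rounds to 4.4208.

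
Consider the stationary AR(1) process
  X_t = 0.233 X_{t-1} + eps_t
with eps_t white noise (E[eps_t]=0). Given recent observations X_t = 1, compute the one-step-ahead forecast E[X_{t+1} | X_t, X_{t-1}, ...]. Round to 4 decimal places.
E[X_{t+1} \mid \mathcal F_t] = 0.2330

For an AR(p) model X_t = c + sum_i phi_i X_{t-i} + eps_t, the
one-step-ahead conditional mean is
  E[X_{t+1} | X_t, ...] = c + sum_i phi_i X_{t+1-i}.
Substitute known values:
  E[X_{t+1} | ...] = (0.233) * (1)
                   = 0.2330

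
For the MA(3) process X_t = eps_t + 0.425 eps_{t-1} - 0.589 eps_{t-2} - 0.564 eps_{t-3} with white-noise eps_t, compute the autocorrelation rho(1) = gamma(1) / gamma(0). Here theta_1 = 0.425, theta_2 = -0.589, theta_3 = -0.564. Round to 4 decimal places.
\rho(1) = 0.2746

For an MA(q) process with theta_0 = 1, the autocovariance is
  gamma(k) = sigma^2 * sum_{i=0..q-k} theta_i * theta_{i+k},
and rho(k) = gamma(k) / gamma(0). Sigma^2 cancels.
  numerator   = (1)*(0.425) + (0.425)*(-0.589) + (-0.589)*(-0.564) = 0.506871.
  denominator = (1)^2 + (0.425)^2 + (-0.589)^2 + (-0.564)^2 = 1.845642.
  rho(1) = 0.506871 / 1.845642 = 0.2746.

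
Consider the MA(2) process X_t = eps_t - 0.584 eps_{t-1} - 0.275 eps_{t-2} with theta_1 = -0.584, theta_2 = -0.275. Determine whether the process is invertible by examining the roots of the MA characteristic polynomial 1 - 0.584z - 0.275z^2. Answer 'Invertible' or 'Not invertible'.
\text{Invertible}

The MA(q) characteristic polynomial is P(z) = 1 - 0.584z - 0.275z^2.
Invertibility requires all roots to lie outside the unit circle, i.e. |z| > 1 for every root.
Set 1 + (-0.584) z + (-0.275) z^2 = 0, i.e. a z^2 + b z + c = 0 with a = -0.275, b = -0.584, c = 1.
Discriminant D = b^2 - 4ac = (-0.584)^2 - 4*(-0.275)*1 = 0.341056 - (-1.1) = 1.441056.
D >= 0, so the roots are real: z = (-b +/- sqrt(D)) / (2a) = (0.584 +/- 1.20044) / (-0.55).
  z_1 = (0.584 + 1.20044) / (-0.55) = -3.2444,   |z_1| = 3.2444.
  z_2 = (0.584 - 1.20044) / (-0.55) = 1.1208,   |z_2| = 1.1208.
Moduli of all roots: 3.2444, 1.1208.
All moduli strictly greater than 1? Yes.
Verdict: Invertible.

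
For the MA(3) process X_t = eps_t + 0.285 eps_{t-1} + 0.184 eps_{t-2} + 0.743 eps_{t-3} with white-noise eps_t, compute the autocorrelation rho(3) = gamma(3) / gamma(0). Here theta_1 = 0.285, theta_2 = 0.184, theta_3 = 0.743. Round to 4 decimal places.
\rho(3) = 0.4457

For an MA(q) process with theta_0 = 1, the autocovariance is
  gamma(k) = sigma^2 * sum_{i=0..q-k} theta_i * theta_{i+k},
and rho(k) = gamma(k) / gamma(0). Sigma^2 cancels.
  numerator   = (1)*(0.743) = 0.743.
  denominator = (1)^2 + (0.285)^2 + (0.184)^2 + (0.743)^2 = 1.66713.
  rho(3) = 0.743 / 1.66713 = 0.4457.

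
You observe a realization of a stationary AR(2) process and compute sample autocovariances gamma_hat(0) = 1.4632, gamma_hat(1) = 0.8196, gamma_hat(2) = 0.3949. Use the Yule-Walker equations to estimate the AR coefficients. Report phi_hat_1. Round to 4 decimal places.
\hat\phi_{1} = 0.5960

The Yule-Walker equations for an AR(p) process read, in matrix form,
  Gamma_p phi = r_p,   with   (Gamma_p)_{ij} = gamma(|i - j|),
                       (r_p)_i = gamma(i),   i,j = 1..p.
Substitute the sample gammas (Toeplitz matrix and right-hand side of size 2):
  Gamma_p = [[1.4632, 0.8196], [0.8196, 1.4632]]
  r_p     = [0.8196, 0.3949]
Written out:
  1.4632 phi_1 + 0.8196 phi_2 = 0.8196
  0.8196 phi_1 + 1.4632 phi_2 = 0.3949
Solve by Cramer's rule:
  det = gamma(0)^2 - gamma(1)^2 = (1.4632)^2 - (0.8196)^2 = 2.14095424 - 0.67174416 = 1.46921008
  phi_hat_1 = [gamma(1) gamma(0) - gamma(1) gamma(2)] / det = [(0.8196)(1.4632) - (0.8196)(0.3949)] / 1.46921008 = 0.87557868 / 1.46921008 = 0.596
  phi_hat_2 = [gamma(0) gamma(2) - gamma(1)^2] / det = [(1.4632)(0.3949) - (0.8196)^2] / 1.46921008 = -0.09392648 / 1.46921008 = -0.0639
So phi_hat = [0.5960, -0.0639].
Therefore phi_hat_1 = 0.5960.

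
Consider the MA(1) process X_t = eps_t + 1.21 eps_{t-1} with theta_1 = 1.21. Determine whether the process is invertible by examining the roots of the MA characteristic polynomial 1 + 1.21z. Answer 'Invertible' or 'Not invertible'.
\text{Not invertible}

The MA(q) characteristic polynomial is P(z) = 1 + 1.21z.
Invertibility requires all roots to lie outside the unit circle, i.e. |z| > 1 for every root.
This is linear in z: 1 + (1.21) z = 0  =>  z = -1/(1.21) = -0.826446,  |z| = 0.826446.
Moduli of all roots: 0.8264.
All moduli strictly greater than 1? No.
Verdict: Not invertible.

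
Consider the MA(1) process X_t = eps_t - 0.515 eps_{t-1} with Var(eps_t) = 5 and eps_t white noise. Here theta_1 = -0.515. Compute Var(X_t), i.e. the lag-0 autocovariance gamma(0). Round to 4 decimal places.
\gamma(0) = 6.3261

For an MA(q) process X_t = eps_t + sum_i theta_i eps_{t-i} with
Var(eps_t) = sigma^2, the variance is
  gamma(0) = sigma^2 * (1 + sum_i theta_i^2).
  sum_i theta_i^2 = (-0.515)^2 = 0.265225.
  gamma(0) = 5 * (1 + 0.265225) = 5 * 1.265225 = 6.326125, which rounds to 6.3261.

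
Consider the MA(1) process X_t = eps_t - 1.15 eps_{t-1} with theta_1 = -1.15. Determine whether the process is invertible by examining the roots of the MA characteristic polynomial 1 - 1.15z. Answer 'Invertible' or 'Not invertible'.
\text{Not invertible}

The MA(q) characteristic polynomial is P(z) = 1 - 1.15z.
Invertibility requires all roots to lie outside the unit circle, i.e. |z| > 1 for every root.
This is linear in z: 1 + (-1.15) z = 0  =>  z = -1/(-1.15) = 0.869565,  |z| = 0.869565.
Moduli of all roots: 0.8696.
All moduli strictly greater than 1? No.
Verdict: Not invertible.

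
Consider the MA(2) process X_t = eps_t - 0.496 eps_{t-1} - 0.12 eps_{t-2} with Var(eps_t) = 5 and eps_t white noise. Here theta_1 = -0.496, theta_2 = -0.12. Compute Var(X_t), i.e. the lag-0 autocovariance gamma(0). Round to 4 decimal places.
\gamma(0) = 6.3021

For an MA(q) process X_t = eps_t + sum_i theta_i eps_{t-i} with
Var(eps_t) = sigma^2, the variance is
  gamma(0) = sigma^2 * (1 + sum_i theta_i^2).
  sum_i theta_i^2 = (-0.496)^2 + (-0.12)^2 = 0.246016 + 0.0144 = 0.260416.
  gamma(0) = 5 * (1 + 0.260416) = 5 * 1.260416 = 6.30208, which rounds to 6.3021.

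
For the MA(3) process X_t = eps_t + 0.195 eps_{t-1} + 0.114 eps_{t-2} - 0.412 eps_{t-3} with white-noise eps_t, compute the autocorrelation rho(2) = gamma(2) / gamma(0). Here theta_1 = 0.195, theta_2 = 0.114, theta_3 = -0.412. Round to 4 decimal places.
\rho(2) = 0.0276

For an MA(q) process with theta_0 = 1, the autocovariance is
  gamma(k) = sigma^2 * sum_{i=0..q-k} theta_i * theta_{i+k},
and rho(k) = gamma(k) / gamma(0). Sigma^2 cancels.
  numerator   = (1)*(0.114) + (0.195)*(-0.412) = 0.03366.
  denominator = (1)^2 + (0.195)^2 + (0.114)^2 + (-0.412)^2 = 1.220765.
  rho(2) = 0.03366 / 1.220765 = 0.0276.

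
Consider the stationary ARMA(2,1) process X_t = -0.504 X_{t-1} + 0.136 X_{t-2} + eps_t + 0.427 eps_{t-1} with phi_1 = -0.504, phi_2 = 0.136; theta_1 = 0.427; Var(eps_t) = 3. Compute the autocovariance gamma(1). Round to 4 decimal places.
\gamma(1) = -0.3664

Multiply the model equation by X_{t-k} and take expectations. With theta_0 = psi_0 = 1 and psi_j the MA(infinity) weights, this gives
  gamma(k) - sum_i phi_i gamma(k-i) = c_k,
  c_k = sigma^2 * sum_{j=k..q} theta_j psi_{j-k}   (c_k = 0 for k > q),
using gamma(-m) = gamma(m).
psi-weights needed (psi_j = theta_j + sum_i phi_i psi_{j-i}):
  psi_1 = theta_1 + phi_1 = 0.427 + (-0.504) = -0.077
Right-hand sides:
  c_0 = sigma^2 (1 + theta_1 psi_1) = 3 * (1 + (0.427)(-0.077)) = 3 * 0.967121 = 2.901363
  c_1 = sigma^2 theta_1 = 3 * (0.427) = 1.281
  c_2 = 0
Equations for k = 0, 1, 2 (AR order 2, c_2 = 0):
  (E0) gamma(0) = phi_1 gamma(1) + phi_2 gamma(2) + c_0
  (E1) gamma(1) = phi_1 gamma(0) + phi_2 gamma(1) + c_1
  (E2) gamma(2) = phi_1 gamma(1) + phi_2 gamma(0)
From (E1): gamma(1) = A gamma(0) + B with
  A = phi_1 / (1 - phi_2) = -0.504 / 0.864 = -0.583333,   B = c_1 / (1 - phi_2) = 1.281 / 0.864 = 1.482639.
Insert (E2) into (E0): gamma(0) (1 - phi_2^2) = phi_1 (1 + phi_2) gamma(1) + c_0.
  phi_1 (1 + phi_2) = (-0.504)(1.136) = -0.572544,   1 - phi_2^2 = 0.981504.
Replace gamma(1) by A gamma(0) + B and collect gamma(0):
  gamma(0) [0.981504 - (-0.572544)(-0.583333)] = (-0.572544)(1.482639) + 2.901363
  gamma(0) * 0.64752 = 2.052487
  gamma(0) = 2.052487 / 0.64752 = 3.169766.
  gamma(1) = A gamma(0) + B = (-0.583333)(3.169766) + (1.482639) = -0.366391.
Therefore gamma(1) = -0.3664 (to 4 decimal places).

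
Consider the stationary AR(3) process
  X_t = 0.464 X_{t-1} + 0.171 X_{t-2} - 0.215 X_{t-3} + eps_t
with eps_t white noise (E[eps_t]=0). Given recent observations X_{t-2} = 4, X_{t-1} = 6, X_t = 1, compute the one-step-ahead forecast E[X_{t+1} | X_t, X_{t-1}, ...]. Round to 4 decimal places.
E[X_{t+1} \mid \mathcal F_t] = 0.6300

For an AR(p) model X_t = c + sum_i phi_i X_{t-i} + eps_t, the
one-step-ahead conditional mean is
  E[X_{t+1} | X_t, ...] = c + sum_i phi_i X_{t+1-i}.
Substitute known values:
  E[X_{t+1} | ...] = (0.464) * (1) + (0.171) * (6) + (-0.215) * (4)
                   = 0.6300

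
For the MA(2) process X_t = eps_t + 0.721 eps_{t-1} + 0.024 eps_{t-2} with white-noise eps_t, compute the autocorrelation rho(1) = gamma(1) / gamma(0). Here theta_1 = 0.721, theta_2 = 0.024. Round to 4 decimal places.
\rho(1) = 0.4856

For an MA(q) process with theta_0 = 1, the autocovariance is
  gamma(k) = sigma^2 * sum_{i=0..q-k} theta_i * theta_{i+k},
and rho(k) = gamma(k) / gamma(0). Sigma^2 cancels.
  numerator   = (1)*(0.721) + (0.721)*(0.024) = 0.738304.
  denominator = (1)^2 + (0.721)^2 + (0.024)^2 = 1.520417.
  rho(1) = 0.738304 / 1.520417 = 0.4856.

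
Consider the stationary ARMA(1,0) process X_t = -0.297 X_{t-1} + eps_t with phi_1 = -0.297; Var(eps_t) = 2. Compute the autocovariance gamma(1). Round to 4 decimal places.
\gamma(1) = -0.6515

Multiply the model equation by X_{t-k} and take expectations. With theta_0 = psi_0 = 1 and psi_j the MA(infinity) weights, this gives
  gamma(k) - sum_i phi_i gamma(k-i) = c_k,
  c_k = sigma^2 * sum_{j=k..q} theta_j psi_{j-k}   (c_k = 0 for k > q),
using gamma(-m) = gamma(m).
Pure AR (q = 0): c_0 = sigma^2 = 2, c_k = 0 for k >= 1.
Equations for k = 0 and k = 1 (AR order 1):
  gamma(0) = phi_1 gamma(1) + c_0
  gamma(1) = phi_1 gamma(0) + c_1
Substituting the second into the first: gamma(0) (1 - phi_1^2) = c_0 + phi_1 c_1, so
  gamma(0) = c_0 / (1 - phi_1^2) = 2 / (1 - (-0.297)^2) = 2 / 0.911791 = 2.193485.
  gamma(1) = phi_1 gamma(0) = (-0.297)(2.193485) = -0.651465.
Therefore gamma(1) = -0.6515 (to 4 decimal places).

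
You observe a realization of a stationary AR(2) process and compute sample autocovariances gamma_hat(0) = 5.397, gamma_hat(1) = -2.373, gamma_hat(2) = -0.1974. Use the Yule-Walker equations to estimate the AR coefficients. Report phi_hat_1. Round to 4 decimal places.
\hat\phi_{1} = -0.5650

The Yule-Walker equations for an AR(p) process read, in matrix form,
  Gamma_p phi = r_p,   with   (Gamma_p)_{ij} = gamma(|i - j|),
                       (r_p)_i = gamma(i),   i,j = 1..p.
Substitute the sample gammas (Toeplitz matrix and right-hand side of size 2):
  Gamma_p = [[5.397, -2.373], [-2.373, 5.397]]
  r_p     = [-2.373, -0.1974]
Written out:
  5.397 phi_1 - 2.373 phi_2 = -2.373
  -2.373 phi_1 + 5.397 phi_2 = -0.1974
Solve by Cramer's rule:
  det = gamma(0)^2 - gamma(1)^2 = (5.397)^2 - (-2.373)^2 = 29.127609 - 5.631129 = 23.49648
  phi_hat_1 = [gamma(1) gamma(0) - gamma(1) gamma(2)] / det = [(-2.373)(5.397) - (-2.373)(-0.1974)] / 23.49648 = -13.2755112 / 23.49648 = -0.565
  phi_hat_2 = [gamma(0) gamma(2) - gamma(1)^2] / det = [(5.397)(-0.1974) - (-2.373)^2] / 23.49648 = -6.6964968 / 23.49648 = -0.285
So phi_hat = [-0.5650, -0.2850].
Therefore phi_hat_1 = -0.5650.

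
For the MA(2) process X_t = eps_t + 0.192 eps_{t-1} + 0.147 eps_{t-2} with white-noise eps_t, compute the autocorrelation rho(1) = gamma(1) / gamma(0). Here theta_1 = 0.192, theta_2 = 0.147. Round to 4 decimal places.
\rho(1) = 0.2081

For an MA(q) process with theta_0 = 1, the autocovariance is
  gamma(k) = sigma^2 * sum_{i=0..q-k} theta_i * theta_{i+k},
and rho(k) = gamma(k) / gamma(0). Sigma^2 cancels.
  numerator   = (1)*(0.192) + (0.192)*(0.147) = 0.220224.
  denominator = (1)^2 + (0.192)^2 + (0.147)^2 = 1.058473.
  rho(1) = 0.220224 / 1.058473 = 0.2081.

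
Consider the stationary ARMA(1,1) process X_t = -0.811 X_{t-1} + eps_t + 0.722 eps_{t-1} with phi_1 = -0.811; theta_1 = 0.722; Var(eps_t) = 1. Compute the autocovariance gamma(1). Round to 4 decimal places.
\gamma(1) = -0.1078

Multiply the model equation by X_{t-k} and take expectations. With theta_0 = psi_0 = 1 and psi_j the MA(infinity) weights, this gives
  gamma(k) - sum_i phi_i gamma(k-i) = c_k,
  c_k = sigma^2 * sum_{j=k..q} theta_j psi_{j-k}   (c_k = 0 for k > q),
using gamma(-m) = gamma(m).
psi-weights needed (psi_j = theta_j + sum_i phi_i psi_{j-i}):
  psi_1 = theta_1 + phi_1 = 0.722 + (-0.811) = -0.089
Right-hand sides:
  c_0 = sigma^2 (1 + theta_1 psi_1) = 1 * (1 + (0.722)(-0.089)) = 1 * 0.935742 = 0.935742
  c_1 = sigma^2 theta_1 = 1 * (0.722) = 0.722
  c_2 = 0
Equations for k = 0 and k = 1 (AR order 1):
  gamma(0) = phi_1 gamma(1) + c_0
  gamma(1) = phi_1 gamma(0) + c_1
Substituting the second into the first: gamma(0) (1 - phi_1^2) = c_0 + phi_1 c_1, so
  gamma(0) = (c_0 + phi_1 c_1) / (1 - phi_1^2) = (0.935742 + (-0.811)(0.722)) / (1 - (-0.811)^2) = 0.3502 / 0.342279 = 1.023142.
  gamma(1) = phi_1 gamma(0) + c_1 = (-0.811)(1.023142) + (0.722) = -0.107768.
Therefore gamma(1) = -0.1078 (to 4 decimal places).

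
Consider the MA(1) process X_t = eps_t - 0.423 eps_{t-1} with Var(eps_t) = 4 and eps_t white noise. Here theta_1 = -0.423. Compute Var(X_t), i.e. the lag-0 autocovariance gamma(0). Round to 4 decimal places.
\gamma(0) = 4.7157

For an MA(q) process X_t = eps_t + sum_i theta_i eps_{t-i} with
Var(eps_t) = sigma^2, the variance is
  gamma(0) = sigma^2 * (1 + sum_i theta_i^2).
  sum_i theta_i^2 = (-0.423)^2 = 0.178929.
  gamma(0) = 4 * (1 + 0.178929) = 4 * 1.178929 = 4.715716, which rounds to 4.7157.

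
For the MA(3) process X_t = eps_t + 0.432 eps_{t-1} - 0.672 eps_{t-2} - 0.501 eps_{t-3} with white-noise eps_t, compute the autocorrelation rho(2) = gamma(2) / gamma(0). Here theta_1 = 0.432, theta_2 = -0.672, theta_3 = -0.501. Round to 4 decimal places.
\rho(2) = -0.4703

For an MA(q) process with theta_0 = 1, the autocovariance is
  gamma(k) = sigma^2 * sum_{i=0..q-k} theta_i * theta_{i+k},
and rho(k) = gamma(k) / gamma(0). Sigma^2 cancels.
  numerator   = (1)*(-0.672) + (0.432)*(-0.501) = -0.888432.
  denominator = (1)^2 + (0.432)^2 + (-0.672)^2 + (-0.501)^2 = 1.889209.
  rho(2) = -0.888432 / 1.889209 = -0.4703.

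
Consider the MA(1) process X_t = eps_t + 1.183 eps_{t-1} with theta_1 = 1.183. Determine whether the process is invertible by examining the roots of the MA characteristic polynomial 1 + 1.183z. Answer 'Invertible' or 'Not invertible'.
\text{Not invertible}

The MA(q) characteristic polynomial is P(z) = 1 + 1.183z.
Invertibility requires all roots to lie outside the unit circle, i.e. |z| > 1 for every root.
This is linear in z: 1 + (1.183) z = 0  =>  z = -1/(1.183) = -0.845309,  |z| = 0.845309.
Moduli of all roots: 0.8453.
All moduli strictly greater than 1? No.
Verdict: Not invertible.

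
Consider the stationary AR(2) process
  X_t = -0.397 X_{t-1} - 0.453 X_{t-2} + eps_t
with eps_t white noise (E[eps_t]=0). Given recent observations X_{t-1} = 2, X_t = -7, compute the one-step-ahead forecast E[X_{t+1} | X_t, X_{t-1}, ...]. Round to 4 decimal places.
E[X_{t+1} \mid \mathcal F_t] = 1.8730

For an AR(p) model X_t = c + sum_i phi_i X_{t-i} + eps_t, the
one-step-ahead conditional mean is
  E[X_{t+1} | X_t, ...] = c + sum_i phi_i X_{t+1-i}.
Substitute known values:
  E[X_{t+1} | ...] = (-0.397) * (-7) + (-0.453) * (2)
                   = 1.8730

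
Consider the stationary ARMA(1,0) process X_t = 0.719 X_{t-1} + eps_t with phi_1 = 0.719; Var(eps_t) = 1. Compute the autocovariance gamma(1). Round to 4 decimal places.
\gamma(1) = 1.4885

Multiply the model equation by X_{t-k} and take expectations. With theta_0 = psi_0 = 1 and psi_j the MA(infinity) weights, this gives
  gamma(k) - sum_i phi_i gamma(k-i) = c_k,
  c_k = sigma^2 * sum_{j=k..q} theta_j psi_{j-k}   (c_k = 0 for k > q),
using gamma(-m) = gamma(m).
Pure AR (q = 0): c_0 = sigma^2 = 1, c_k = 0 for k >= 1.
Equations for k = 0 and k = 1 (AR order 1):
  gamma(0) = phi_1 gamma(1) + c_0
  gamma(1) = phi_1 gamma(0) + c_1
Substituting the second into the first: gamma(0) (1 - phi_1^2) = c_0 + phi_1 c_1, so
  gamma(0) = c_0 / (1 - phi_1^2) = 1 / (1 - (0.719)^2) = 1 / 0.483039 = 2.070226.
  gamma(1) = phi_1 gamma(0) = (0.719)(2.070226) = 1.488493.
Therefore gamma(1) = 1.4885 (to 4 decimal places).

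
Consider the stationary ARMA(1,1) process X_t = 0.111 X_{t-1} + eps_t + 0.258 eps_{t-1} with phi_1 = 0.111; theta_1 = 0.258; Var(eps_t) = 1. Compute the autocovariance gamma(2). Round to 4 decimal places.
\gamma(2) = 0.0427

Multiply the model equation by X_{t-k} and take expectations. With theta_0 = psi_0 = 1 and psi_j the MA(infinity) weights, this gives
  gamma(k) - sum_i phi_i gamma(k-i) = c_k,
  c_k = sigma^2 * sum_{j=k..q} theta_j psi_{j-k}   (c_k = 0 for k > q),
using gamma(-m) = gamma(m).
psi-weights needed (psi_j = theta_j + sum_i phi_i psi_{j-i}):
  psi_1 = theta_1 + phi_1 = 0.258 + (0.111) = 0.369
Right-hand sides:
  c_0 = sigma^2 (1 + theta_1 psi_1) = 1 * (1 + (0.258)(0.369)) = 1 * 1.095202 = 1.095202
  c_1 = sigma^2 theta_1 = 1 * (0.258) = 0.258
  c_2 = 0
Equations for k = 0 and k = 1 (AR order 1):
  gamma(0) = phi_1 gamma(1) + c_0
  gamma(1) = phi_1 gamma(0) + c_1
Substituting the second into the first: gamma(0) (1 - phi_1^2) = c_0 + phi_1 c_1, so
  gamma(0) = (c_0 + phi_1 c_1) / (1 - phi_1^2) = (1.095202 + (0.111)(0.258)) / (1 - (0.111)^2) = 1.12384 / 0.987679 = 1.13786.
  gamma(1) = phi_1 gamma(0) + c_1 = (0.111)(1.13786) + (0.258) = 0.384302.
For k = 2 (> q): gamma(2) = phi_1 gamma(1) = (0.111)(0.384302) = 0.042658.
Therefore gamma(2) = 0.0427 (to 4 decimal places).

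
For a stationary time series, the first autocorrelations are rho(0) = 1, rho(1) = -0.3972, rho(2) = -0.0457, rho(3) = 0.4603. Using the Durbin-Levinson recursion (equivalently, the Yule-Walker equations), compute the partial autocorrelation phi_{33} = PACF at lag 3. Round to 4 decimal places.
\phi_{33} = 0.4310

The PACF at lag k is phi_{kk}, the last component of the solution
to the Yule-Walker system G_k phi = r_k where
  (G_k)_{ij} = rho(|i - j|), (r_k)_i = rho(i), i,j = 1..k.
Equivalently, Durbin-Levinson gives phi_{kk} iteratively:
  phi_{11} = rho(1)
  phi_{kk} = [rho(k) - sum_{j=1..k-1} phi_{k-1,j} rho(k-j)]
            / [1 - sum_{j=1..k-1} phi_{k-1,j} rho(j)],
  phi_{k,j} = phi_{k-1,j} - phi_{kk} phi_{k-1,k-j},  j = 1..k-1.
Step k = 1:
  phi_11 = rho(1) = -0.3972.
Step k = 2:
  phi_22 = [rho(2) - phi_11 rho(1)] / [1 - phi_11 rho(1)] = [-0.0457 - (-0.3972)(-0.3972)] / [1 - (-0.3972)(-0.3972)]
         = -0.20346784 / 0.84223216 = -0.241582.
  Update: phi_21 = phi_11 - phi_22 phi_11 = -0.3972 - (-0.241582)(-0.3972) = -0.493156.
Step k = 3:
  phi_33 = [rho(3) - phi_21 rho(2) - phi_22 rho(1)] / [1 - phi_21 rho(1) - phi_22 rho(2)]
    numerator   = 0.4603 - (-0.493156)(-0.0457) - (-0.241582)(-0.3972) = 0.34180653
    denominator = 1 - (-0.493156)(-0.3972) - (-0.241582)(-0.0457) = 0.79307806
  phi_33 = 0.34180653 / 0.79307806 = 0.431.
Therefore phi_{33} = 0.4310.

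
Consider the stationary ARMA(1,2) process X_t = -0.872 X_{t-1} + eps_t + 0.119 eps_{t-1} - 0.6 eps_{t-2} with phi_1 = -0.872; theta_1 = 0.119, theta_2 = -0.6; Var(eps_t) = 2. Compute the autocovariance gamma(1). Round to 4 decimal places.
\gamma(1) = -1.6146

Multiply the model equation by X_{t-k} and take expectations. With theta_0 = psi_0 = 1 and psi_j the MA(infinity) weights, this gives
  gamma(k) - sum_i phi_i gamma(k-i) = c_k,
  c_k = sigma^2 * sum_{j=k..q} theta_j psi_{j-k}   (c_k = 0 for k > q),
using gamma(-m) = gamma(m).
psi-weights needed (psi_j = theta_j + sum_i phi_i psi_{j-i}):
  psi_1 = theta_1 + phi_1 = 0.119 + (-0.872) = -0.753
  psi_2 = theta_2 + phi_1 psi_1 = -0.6 + (-0.872)(-0.753) = 0.056616
Right-hand sides:
  c_0 = sigma^2 (1 + theta_1 psi_1 + theta_2 psi_2) = 2 * (1 + (0.119)(-0.753) + (-0.6)(0.056616)) = 2 * 0.876423 = 1.752847
  c_1 = sigma^2 (theta_1 + theta_2 psi_1) = 2 * (0.119 + (-0.6)(-0.753)) = 1.1416
  c_2 = sigma^2 theta_2 = 2 * (-0.6) = -1.2
Equations for k = 0 and k = 1 (AR order 1):
  gamma(0) = phi_1 gamma(1) + c_0
  gamma(1) = phi_1 gamma(0) + c_1
Substituting the second into the first: gamma(0) (1 - phi_1^2) = c_0 + phi_1 c_1, so
  gamma(0) = (c_0 + phi_1 c_1) / (1 - phi_1^2) = (1.752847 + (-0.872)(1.1416)) / (1 - (-0.872)^2) = 0.757372 / 0.239616 = 3.160772.
  gamma(1) = phi_1 gamma(0) + c_1 = (-0.872)(3.160772) + (1.1416) = -1.614593.
Therefore gamma(1) = -1.6146 (to 4 decimal places).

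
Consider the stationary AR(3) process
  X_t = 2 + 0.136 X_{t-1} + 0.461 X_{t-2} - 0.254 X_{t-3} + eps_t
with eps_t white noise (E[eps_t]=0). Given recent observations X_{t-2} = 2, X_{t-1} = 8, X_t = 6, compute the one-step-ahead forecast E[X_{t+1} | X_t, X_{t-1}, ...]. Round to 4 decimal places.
E[X_{t+1} \mid \mathcal F_t] = 5.9960

For an AR(p) model X_t = c + sum_i phi_i X_{t-i} + eps_t, the
one-step-ahead conditional mean is
  E[X_{t+1} | X_t, ...] = c + sum_i phi_i X_{t+1-i}.
Substitute known values:
  E[X_{t+1} | ...] = 2 + (0.136) * (6) + (0.461) * (8) + (-0.254) * (2)
                   = 5.9960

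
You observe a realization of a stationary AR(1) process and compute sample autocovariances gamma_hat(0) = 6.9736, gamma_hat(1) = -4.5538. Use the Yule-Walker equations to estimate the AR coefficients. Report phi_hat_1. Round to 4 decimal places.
\hat\phi_{1} = -0.6530

The Yule-Walker equations for an AR(p) process read, in matrix form,
  Gamma_p phi = r_p,   with   (Gamma_p)_{ij} = gamma(|i - j|),
                       (r_p)_i = gamma(i),   i,j = 1..p.
Substitute the sample gammas (Toeplitz matrix and right-hand side of size 1):
  Gamma_p = [[6.9736]]
  r_p     = [-4.5538]
With p = 1 this is the single equation gamma(0) phi_1 = gamma(1):
  phi_hat_1 = gamma(1) / gamma(0) = -4.5538 / 6.9736 = -0.6530.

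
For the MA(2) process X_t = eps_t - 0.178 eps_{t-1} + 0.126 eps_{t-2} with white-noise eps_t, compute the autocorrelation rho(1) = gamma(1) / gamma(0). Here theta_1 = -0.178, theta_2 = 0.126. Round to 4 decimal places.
\rho(1) = -0.1913

For an MA(q) process with theta_0 = 1, the autocovariance is
  gamma(k) = sigma^2 * sum_{i=0..q-k} theta_i * theta_{i+k},
and rho(k) = gamma(k) / gamma(0). Sigma^2 cancels.
  numerator   = (1)*(-0.178) + (-0.178)*(0.126) = -0.200428.
  denominator = (1)^2 + (-0.178)^2 + (0.126)^2 = 1.04756.
  rho(1) = -0.200428 / 1.04756 = -0.1913.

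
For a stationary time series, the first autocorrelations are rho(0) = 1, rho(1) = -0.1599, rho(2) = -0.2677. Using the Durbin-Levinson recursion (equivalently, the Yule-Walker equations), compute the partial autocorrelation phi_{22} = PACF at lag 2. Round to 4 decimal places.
\phi_{22} = -0.3010

The PACF at lag k is phi_{kk}, the last component of the solution
to the Yule-Walker system G_k phi = r_k where
  (G_k)_{ij} = rho(|i - j|), (r_k)_i = rho(i), i,j = 1..k.
Equivalently, Durbin-Levinson gives phi_{kk} iteratively:
  phi_{11} = rho(1)
  phi_{kk} = [rho(k) - sum_{j=1..k-1} phi_{k-1,j} rho(k-j)]
            / [1 - sum_{j=1..k-1} phi_{k-1,j} rho(j)],
  phi_{k,j} = phi_{k-1,j} - phi_{kk} phi_{k-1,k-j},  j = 1..k-1.
Step k = 1:
  phi_11 = rho(1) = -0.1599.
Step k = 2:
  phi_22 = [rho(2) - phi_11 rho(1)] / [1 - phi_11 rho(1)] = [-0.2677 - (-0.1599)(-0.1599)] / [1 - (-0.1599)(-0.1599)]
         = -0.29326801 / 0.97443199 = -0.301.
Therefore phi_{22} = -0.3010.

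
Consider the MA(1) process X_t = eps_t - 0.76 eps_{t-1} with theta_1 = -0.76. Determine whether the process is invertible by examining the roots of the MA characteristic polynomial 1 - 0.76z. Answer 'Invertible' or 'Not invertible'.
\text{Invertible}

The MA(q) characteristic polynomial is P(z) = 1 - 0.76z.
Invertibility requires all roots to lie outside the unit circle, i.e. |z| > 1 for every root.
This is linear in z: 1 + (-0.76) z = 0  =>  z = -1/(-0.76) = 1.315789,  |z| = 1.315789.
Moduli of all roots: 1.3158.
All moduli strictly greater than 1? Yes.
Verdict: Invertible.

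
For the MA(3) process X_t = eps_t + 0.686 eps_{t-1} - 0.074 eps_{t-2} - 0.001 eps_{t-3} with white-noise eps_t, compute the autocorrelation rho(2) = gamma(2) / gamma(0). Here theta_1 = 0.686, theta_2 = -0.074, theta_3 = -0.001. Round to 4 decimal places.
\rho(2) = -0.0506

For an MA(q) process with theta_0 = 1, the autocovariance is
  gamma(k) = sigma^2 * sum_{i=0..q-k} theta_i * theta_{i+k},
and rho(k) = gamma(k) / gamma(0). Sigma^2 cancels.
  numerator   = (1)*(-0.074) + (0.686)*(-0.001) = -0.074686.
  denominator = (1)^2 + (0.686)^2 + (-0.074)^2 + (-0.001)^2 = 1.476073.
  rho(2) = -0.074686 / 1.476073 = -0.0506.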